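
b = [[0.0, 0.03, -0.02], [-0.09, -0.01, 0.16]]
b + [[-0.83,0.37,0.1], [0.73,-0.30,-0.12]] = [[-0.83, 0.4, 0.08], [0.64, -0.31, 0.04]]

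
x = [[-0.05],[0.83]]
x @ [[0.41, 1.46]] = [[-0.02, -0.07], [0.34, 1.21]]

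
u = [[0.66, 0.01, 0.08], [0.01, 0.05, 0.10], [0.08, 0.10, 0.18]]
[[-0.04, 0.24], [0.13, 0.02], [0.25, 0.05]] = u @ [[-0.13, 0.34], [2.02, -0.17], [0.32, 0.24]]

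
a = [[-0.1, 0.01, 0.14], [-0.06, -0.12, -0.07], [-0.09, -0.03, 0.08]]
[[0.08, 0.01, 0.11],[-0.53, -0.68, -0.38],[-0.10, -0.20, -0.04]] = a @ [[3.18, 1.58, -0.44],[1.20, 4.35, 3.22],[2.74, 0.9, 0.22]]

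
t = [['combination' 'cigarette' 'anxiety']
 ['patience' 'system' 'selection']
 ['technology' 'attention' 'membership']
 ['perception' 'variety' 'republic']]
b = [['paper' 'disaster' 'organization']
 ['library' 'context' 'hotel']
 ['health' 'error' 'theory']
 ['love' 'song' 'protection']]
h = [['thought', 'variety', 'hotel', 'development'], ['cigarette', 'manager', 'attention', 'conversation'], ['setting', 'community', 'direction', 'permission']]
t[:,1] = ['cigarette', 'system', 'attention', 'variety']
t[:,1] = ['cigarette', 'system', 'attention', 'variety']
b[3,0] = 'love'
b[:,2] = ['organization', 'hotel', 'theory', 'protection']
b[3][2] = 'protection'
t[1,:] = ['patience', 'system', 'selection']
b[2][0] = 'health'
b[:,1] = ['disaster', 'context', 'error', 'song']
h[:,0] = ['thought', 'cigarette', 'setting']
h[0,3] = 'development'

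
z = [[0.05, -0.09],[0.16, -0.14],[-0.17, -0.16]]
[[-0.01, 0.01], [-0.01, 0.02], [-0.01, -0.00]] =z@[[-0.03,0.08], [0.07,-0.07]]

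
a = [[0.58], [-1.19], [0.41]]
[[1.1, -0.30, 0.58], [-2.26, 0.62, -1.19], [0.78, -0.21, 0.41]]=a@[[1.9, -0.52, 1.00]]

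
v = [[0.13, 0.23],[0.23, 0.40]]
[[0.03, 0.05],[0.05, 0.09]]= v@[[-0.50, 0.27], [0.40, 0.07]]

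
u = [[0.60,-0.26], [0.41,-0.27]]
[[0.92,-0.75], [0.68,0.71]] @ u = [[0.24, -0.04], [0.70, -0.37]]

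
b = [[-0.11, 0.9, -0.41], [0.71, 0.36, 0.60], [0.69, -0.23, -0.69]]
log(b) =[[0.0, 0.31, -1.88],[-0.33, 0.00, 1.41],[1.88, -1.41, -0.01]]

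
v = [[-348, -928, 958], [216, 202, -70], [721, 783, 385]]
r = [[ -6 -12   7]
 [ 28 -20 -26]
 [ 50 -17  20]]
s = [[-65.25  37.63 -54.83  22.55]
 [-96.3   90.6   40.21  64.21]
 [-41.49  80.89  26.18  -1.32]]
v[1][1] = 202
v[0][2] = 958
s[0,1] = 37.63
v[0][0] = -348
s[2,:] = [-41.49, 80.89, 26.18, -1.32]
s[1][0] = -96.3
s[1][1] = 90.6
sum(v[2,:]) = 1889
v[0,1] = -928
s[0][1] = 37.63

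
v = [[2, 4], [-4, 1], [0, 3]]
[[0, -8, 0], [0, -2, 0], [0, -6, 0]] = v @ [[0, 0, 0], [0, -2, 0]]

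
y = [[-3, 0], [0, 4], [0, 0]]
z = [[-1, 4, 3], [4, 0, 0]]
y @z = [[3, -12, -9], [16, 0, 0], [0, 0, 0]]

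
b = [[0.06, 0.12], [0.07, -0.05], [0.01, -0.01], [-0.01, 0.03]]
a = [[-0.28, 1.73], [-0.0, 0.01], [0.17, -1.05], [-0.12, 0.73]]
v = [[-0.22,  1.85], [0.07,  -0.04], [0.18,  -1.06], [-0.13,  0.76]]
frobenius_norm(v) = 2.29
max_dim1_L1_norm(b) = 0.18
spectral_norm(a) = 2.18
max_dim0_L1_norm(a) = 3.52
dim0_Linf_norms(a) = [0.28, 1.73]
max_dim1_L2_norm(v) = 1.86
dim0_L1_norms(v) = [0.6, 3.71]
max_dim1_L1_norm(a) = 2.01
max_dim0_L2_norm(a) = 2.15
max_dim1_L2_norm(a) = 1.75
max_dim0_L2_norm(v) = 2.26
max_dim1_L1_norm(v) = 2.07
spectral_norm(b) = 0.14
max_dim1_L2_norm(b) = 0.13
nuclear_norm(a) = 2.18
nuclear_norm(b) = 0.23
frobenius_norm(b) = 0.16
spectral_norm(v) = 2.28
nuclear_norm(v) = 2.37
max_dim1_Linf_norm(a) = 1.73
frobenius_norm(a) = 2.18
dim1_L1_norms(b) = [0.18, 0.12, 0.02, 0.04]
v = b + a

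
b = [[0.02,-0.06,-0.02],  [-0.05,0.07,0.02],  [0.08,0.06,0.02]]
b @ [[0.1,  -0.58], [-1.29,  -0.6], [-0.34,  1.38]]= [[0.09, -0.0], [-0.10, 0.01], [-0.08, -0.05]]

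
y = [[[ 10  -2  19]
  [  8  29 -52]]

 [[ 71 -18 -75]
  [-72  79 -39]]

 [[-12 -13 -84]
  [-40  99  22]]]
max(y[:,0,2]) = 19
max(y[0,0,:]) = 19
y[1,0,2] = -75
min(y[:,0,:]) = -84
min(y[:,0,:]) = -84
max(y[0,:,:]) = 29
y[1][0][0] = 71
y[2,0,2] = -84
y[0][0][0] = 10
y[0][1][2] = -52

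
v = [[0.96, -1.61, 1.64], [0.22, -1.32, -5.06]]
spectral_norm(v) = 5.38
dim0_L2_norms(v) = [0.98, 2.08, 5.32]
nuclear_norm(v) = 7.54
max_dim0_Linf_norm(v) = 5.06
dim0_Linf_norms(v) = [0.96, 1.61, 5.06]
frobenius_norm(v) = 5.80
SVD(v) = [[-0.25, 0.97],[0.97, 0.25]] @ diag([5.381134621845527, 2.1543189600371138]) @ [[-0.01, -0.16, -0.99],[0.46, -0.88, 0.14]]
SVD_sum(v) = [[0.01,0.22,1.35], [-0.03,-0.84,-5.14]] + [[0.95,-1.83,0.29],[0.25,-0.48,0.08]]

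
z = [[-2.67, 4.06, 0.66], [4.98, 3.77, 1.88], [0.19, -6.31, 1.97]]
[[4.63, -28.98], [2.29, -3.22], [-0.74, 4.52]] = z @ [[-0.52, 4.47], [0.56, -2.96], [1.47, -7.62]]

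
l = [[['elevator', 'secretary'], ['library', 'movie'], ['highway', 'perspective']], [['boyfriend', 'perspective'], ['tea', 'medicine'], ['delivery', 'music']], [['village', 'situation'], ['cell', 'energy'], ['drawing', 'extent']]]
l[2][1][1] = 'energy'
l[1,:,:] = [['boyfriend', 'perspective'], ['tea', 'medicine'], ['delivery', 'music']]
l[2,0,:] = ['village', 'situation']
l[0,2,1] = 'perspective'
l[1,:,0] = ['boyfriend', 'tea', 'delivery']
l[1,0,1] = 'perspective'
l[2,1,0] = 'cell'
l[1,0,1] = 'perspective'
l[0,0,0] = 'elevator'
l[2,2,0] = 'drawing'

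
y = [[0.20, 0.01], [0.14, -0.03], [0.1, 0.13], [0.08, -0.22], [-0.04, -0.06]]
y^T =[[0.2, 0.14, 0.1, 0.08, -0.04], [0.01, -0.03, 0.13, -0.22, -0.06]]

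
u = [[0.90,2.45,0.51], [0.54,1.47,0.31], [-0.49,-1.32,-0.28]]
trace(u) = 2.09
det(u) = -0.00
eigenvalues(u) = [2.09, 0.0, -0.01]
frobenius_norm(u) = 3.42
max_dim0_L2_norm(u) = 3.15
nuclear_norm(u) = 3.43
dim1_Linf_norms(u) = [2.45, 1.47, 1.32]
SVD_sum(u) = [[0.9, 2.45, 0.51], [0.54, 1.47, 0.31], [-0.49, -1.32, -0.28]] + [[-0.0, 0.00, -0.0],[0.00, -0.0, 0.0],[-0.00, 0.0, -0.0]] + [[0.0, -0.0, -0.00], [-0.0, 0.0, 0.0], [-0.0, 0.0, 0.00]]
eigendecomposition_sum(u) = [[0.9, 2.45, 0.51], [0.54, 1.47, 0.31], [-0.49, -1.32, -0.28]] + [[0.00, -0.0, -0.0], [-0.0, 0.0, 0.00], [-0.0, 0.0, 0.00]] + [[-0.00,  0.0,  -0.00], [0.00,  -0.0,  0.00], [-0.0,  0.0,  -0.00]]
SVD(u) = [[-0.78,-0.54,0.31],[-0.47,0.17,-0.87],[0.42,-0.82,-0.38]] @ diag([3.417902506178946, 0.00605089174063704, 0.0024176362060628594]) @ [[-0.34, -0.92, -0.19], [0.56, -0.36, 0.74], [0.76, -0.14, -0.64]]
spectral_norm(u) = 3.42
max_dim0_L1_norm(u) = 5.24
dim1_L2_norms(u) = [2.66, 1.6, 1.44]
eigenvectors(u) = [[-0.78, -0.78, 0.4], [-0.47, 0.16, -0.33], [0.42, 0.61, 0.86]]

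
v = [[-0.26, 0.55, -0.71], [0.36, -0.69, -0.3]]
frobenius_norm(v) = 1.25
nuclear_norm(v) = 1.74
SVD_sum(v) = [[-0.34,0.69,-0.33], [0.24,-0.49,0.23]] + [[0.08,  -0.14,  -0.38], [0.12,  -0.2,  -0.53]]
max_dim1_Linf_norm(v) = 0.71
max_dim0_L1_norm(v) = 1.24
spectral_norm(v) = 1.03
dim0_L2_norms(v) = [0.44, 0.88, 0.77]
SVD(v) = [[-0.81, 0.58], [0.58, 0.81]] @ diag([1.0295321729421292, 0.7141172907002445]) @ [[0.41,  -0.82,  0.39], [0.2,  -0.34,  -0.92]]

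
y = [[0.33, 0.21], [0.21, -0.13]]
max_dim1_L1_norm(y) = 0.54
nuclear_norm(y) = 0.62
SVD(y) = [[-0.93, -0.36], [-0.36, 0.93]] @ diag([0.4114482300479488, 0.21144823004794872]) @ [[-0.93, -0.36], [0.36, -0.93]]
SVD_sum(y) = [[0.36, 0.14], [0.14, 0.05]] + [[-0.03,0.07],  [0.07,-0.18]]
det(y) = -0.09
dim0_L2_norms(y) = [0.39, 0.25]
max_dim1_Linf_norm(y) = 0.33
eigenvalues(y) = [0.41, -0.21]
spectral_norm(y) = 0.41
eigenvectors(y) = [[0.93, -0.36], [0.36, 0.93]]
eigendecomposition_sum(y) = [[0.36,0.14],[0.14,0.05]] + [[-0.03, 0.07], [0.07, -0.18]]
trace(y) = 0.20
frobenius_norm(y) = 0.46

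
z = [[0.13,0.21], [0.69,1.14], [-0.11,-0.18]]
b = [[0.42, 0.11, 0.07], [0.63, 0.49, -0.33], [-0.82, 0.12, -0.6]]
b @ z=[[0.12, 0.20], [0.46, 0.75], [0.04, 0.07]]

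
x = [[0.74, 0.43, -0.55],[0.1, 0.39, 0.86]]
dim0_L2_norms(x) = [0.75, 0.58, 1.02]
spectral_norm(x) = 1.10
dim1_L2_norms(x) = [1.02, 0.95]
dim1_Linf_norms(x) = [0.74, 0.86]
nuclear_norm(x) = 1.95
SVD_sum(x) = [[0.42,0.09,-0.76],[-0.32,-0.07,0.58]] + [[0.32,0.34,0.21], [0.42,0.46,0.28]]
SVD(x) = [[-0.80, 0.6],[0.6, 0.80]] @ diag([1.0995732189163463, 0.8530174302099253]) @ [[-0.48, -0.10, 0.87], [0.62, 0.67, 0.42]]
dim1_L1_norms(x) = [1.72, 1.35]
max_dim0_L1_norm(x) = 1.41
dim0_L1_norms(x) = [0.84, 0.82, 1.41]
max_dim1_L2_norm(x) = 1.02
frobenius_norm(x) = 1.39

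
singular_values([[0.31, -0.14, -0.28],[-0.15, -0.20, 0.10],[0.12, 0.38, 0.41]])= [0.64, 0.4, 0.15]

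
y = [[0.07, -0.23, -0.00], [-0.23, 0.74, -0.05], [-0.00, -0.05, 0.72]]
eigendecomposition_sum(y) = [[-0.00, -0.00, -0.0], [-0.00, -0.0, -0.00], [-0.00, -0.0, -0.00]] + [[0.06, -0.19, 0.09], [-0.19, 0.64, -0.29], [0.09, -0.29, 0.13]] + [[0.01, -0.04, -0.09], [-0.04, 0.10, 0.24], [-0.09, 0.24, 0.59]]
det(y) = -0.00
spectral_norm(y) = 0.83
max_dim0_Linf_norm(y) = 0.74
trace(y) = 1.53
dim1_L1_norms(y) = [0.3, 1.02, 0.77]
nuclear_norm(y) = 1.53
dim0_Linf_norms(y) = [0.23, 0.74, 0.72]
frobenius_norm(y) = 1.09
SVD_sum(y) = [[0.06, -0.19, 0.09], [-0.19, 0.64, -0.29], [0.09, -0.29, 0.13]] + [[0.01, -0.04, -0.09], [-0.04, 0.10, 0.24], [-0.09, 0.24, 0.59]] + [[-0.00, -0.00, -0.00], [-0.00, -0.0, -0.0], [-0.00, -0.00, -0.00]]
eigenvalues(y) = [-0.0, 0.83, 0.7]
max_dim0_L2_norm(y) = 0.78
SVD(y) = [[-0.27, 0.14, -0.95], [0.88, -0.37, -0.3], [-0.39, -0.92, -0.02]] @ diag([0.8318016711144528, 0.6998594292262282, 0.0016611003406810205]) @ [[-0.27, 0.88, -0.39], [0.14, -0.37, -0.92], [0.95, 0.30, 0.02]]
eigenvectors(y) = [[-0.95, 0.27, -0.14], [-0.30, -0.88, 0.37], [-0.02, 0.39, 0.92]]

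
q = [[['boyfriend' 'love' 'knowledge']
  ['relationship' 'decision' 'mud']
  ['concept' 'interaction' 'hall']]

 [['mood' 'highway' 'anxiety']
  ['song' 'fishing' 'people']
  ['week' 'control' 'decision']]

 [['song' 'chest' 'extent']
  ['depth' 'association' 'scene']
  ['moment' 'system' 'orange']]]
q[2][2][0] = 'moment'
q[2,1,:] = ['depth', 'association', 'scene']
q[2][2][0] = 'moment'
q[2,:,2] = ['extent', 'scene', 'orange']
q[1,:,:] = [['mood', 'highway', 'anxiety'], ['song', 'fishing', 'people'], ['week', 'control', 'decision']]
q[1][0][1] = 'highway'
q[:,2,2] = ['hall', 'decision', 'orange']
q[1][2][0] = 'week'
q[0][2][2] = 'hall'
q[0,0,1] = 'love'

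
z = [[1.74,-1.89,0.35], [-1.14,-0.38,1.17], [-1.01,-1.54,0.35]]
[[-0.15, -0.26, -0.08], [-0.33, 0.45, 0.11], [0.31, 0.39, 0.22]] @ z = [[0.12, 0.51, -0.38], [-1.20, 0.28, 0.45], [-0.13, -1.07, 0.64]]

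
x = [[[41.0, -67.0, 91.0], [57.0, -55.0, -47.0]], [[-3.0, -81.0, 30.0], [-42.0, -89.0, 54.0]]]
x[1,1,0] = -42.0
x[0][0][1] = -67.0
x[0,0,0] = 41.0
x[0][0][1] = -67.0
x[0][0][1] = -67.0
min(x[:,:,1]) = -89.0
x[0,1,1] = -55.0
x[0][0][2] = 91.0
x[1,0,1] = -81.0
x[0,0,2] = 91.0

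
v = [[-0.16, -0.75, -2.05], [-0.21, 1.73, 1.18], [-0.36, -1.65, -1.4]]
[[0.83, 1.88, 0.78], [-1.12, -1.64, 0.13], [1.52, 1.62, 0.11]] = v @ [[-0.77,0.29,-0.15], [-0.67,-0.36,0.41], [-0.1,-0.81,-0.52]]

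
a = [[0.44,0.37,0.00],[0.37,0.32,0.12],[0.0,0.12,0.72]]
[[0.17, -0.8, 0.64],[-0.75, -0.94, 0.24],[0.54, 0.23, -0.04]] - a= [[-0.27,  -1.17,  0.64], [-1.12,  -1.26,  0.12], [0.54,  0.11,  -0.76]]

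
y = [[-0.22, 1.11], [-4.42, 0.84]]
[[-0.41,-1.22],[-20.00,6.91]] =y@[[4.63,-1.84], [0.55,-1.46]]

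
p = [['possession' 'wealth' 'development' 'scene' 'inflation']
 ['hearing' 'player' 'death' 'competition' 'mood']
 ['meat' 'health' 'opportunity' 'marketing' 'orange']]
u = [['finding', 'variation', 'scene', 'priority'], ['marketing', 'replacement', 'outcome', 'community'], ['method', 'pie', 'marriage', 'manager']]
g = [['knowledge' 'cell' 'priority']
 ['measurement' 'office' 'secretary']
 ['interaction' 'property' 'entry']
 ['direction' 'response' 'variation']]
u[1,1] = 'replacement'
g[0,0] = 'knowledge'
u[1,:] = ['marketing', 'replacement', 'outcome', 'community']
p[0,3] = 'scene'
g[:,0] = ['knowledge', 'measurement', 'interaction', 'direction']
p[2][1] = 'health'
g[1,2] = 'secretary'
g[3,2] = 'variation'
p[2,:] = ['meat', 'health', 'opportunity', 'marketing', 'orange']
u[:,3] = ['priority', 'community', 'manager']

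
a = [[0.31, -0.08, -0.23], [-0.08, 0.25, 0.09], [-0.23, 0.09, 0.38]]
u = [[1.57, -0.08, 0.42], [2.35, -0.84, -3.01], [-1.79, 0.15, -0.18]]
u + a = [[1.88, -0.16, 0.19], [2.27, -0.59, -2.92], [-2.02, 0.24, 0.20]]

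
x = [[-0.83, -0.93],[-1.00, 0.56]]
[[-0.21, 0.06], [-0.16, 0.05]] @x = [[0.11, 0.23], [0.08, 0.18]]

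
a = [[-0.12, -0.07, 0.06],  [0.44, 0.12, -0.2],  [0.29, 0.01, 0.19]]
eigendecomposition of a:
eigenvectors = [[(-0.19+0.22j), -0.19-0.22j, 0.22+0.00j], [(0.91+0j), 0.91-0.00j, (-0.49+0j)], [(0.28-0.12j), 0.28+0.12j, 0.84+0.00j]]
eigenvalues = [(-0.04+0.14j), (-0.04-0.14j), (0.26+0j)]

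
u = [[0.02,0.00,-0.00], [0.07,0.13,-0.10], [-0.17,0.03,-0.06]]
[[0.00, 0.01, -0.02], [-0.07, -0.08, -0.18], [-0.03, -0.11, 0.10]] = u@[[0.05, 0.42, -0.87],  [-0.42, -0.6, -0.55],  [0.22, 0.27, 0.46]]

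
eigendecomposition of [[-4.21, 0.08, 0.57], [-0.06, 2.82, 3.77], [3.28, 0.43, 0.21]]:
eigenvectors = [[0.78, 0.07, 0.02],[0.29, -0.80, 0.99],[-0.56, 0.6, 0.16]]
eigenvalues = [-4.59, -0.0, 3.41]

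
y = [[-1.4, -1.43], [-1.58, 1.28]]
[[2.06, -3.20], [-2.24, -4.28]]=y@ [[0.14, 2.52],[-1.58, -0.23]]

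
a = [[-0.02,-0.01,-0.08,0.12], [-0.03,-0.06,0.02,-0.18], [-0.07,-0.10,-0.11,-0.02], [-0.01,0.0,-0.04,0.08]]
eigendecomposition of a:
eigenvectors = [[-0.37+0.00j, 0.40+0.24j, (0.4-0.24j), (0.55+0j)], [(-0.21+0j), (-0.75+0j), (-0.75-0j), (-0.74+0j)], [-0.89+0.00j, 0.36-0.16j, 0.36+0.16j, (0.18+0j)], [(-0.16+0j), 0.25-0.03j, 0.25+0.03j, (0.35+0j)]]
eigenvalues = [(-0.17+0j), (0.01+0.01j), (0.01-0.01j), (0.04+0j)]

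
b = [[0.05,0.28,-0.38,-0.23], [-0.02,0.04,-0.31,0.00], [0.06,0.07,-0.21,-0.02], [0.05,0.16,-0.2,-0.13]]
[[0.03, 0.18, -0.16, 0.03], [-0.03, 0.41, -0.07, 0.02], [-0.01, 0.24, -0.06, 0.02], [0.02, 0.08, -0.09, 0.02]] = b@ [[0.04, 0.08, -0.58, 0.1], [0.09, -0.52, 1.17, 0.01], [0.09, -1.38, 0.40, -0.08], [-0.15, 0.86, 1.33, 0.05]]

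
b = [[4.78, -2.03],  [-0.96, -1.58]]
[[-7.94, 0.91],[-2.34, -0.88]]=b@[[-0.82,0.34],[1.98,0.35]]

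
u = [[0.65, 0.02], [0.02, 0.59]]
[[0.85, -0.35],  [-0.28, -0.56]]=u @[[1.33,  -0.51], [-0.52,  -0.93]]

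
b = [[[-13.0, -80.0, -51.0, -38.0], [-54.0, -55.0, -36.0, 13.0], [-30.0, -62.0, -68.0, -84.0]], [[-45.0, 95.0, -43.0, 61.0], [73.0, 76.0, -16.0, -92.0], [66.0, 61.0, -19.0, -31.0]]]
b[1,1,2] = -16.0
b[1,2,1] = 61.0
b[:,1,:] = [[-54.0, -55.0, -36.0, 13.0], [73.0, 76.0, -16.0, -92.0]]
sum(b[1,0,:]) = 68.0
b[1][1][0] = 73.0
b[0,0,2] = -51.0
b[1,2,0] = 66.0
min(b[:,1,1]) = -55.0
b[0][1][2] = -36.0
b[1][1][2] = -16.0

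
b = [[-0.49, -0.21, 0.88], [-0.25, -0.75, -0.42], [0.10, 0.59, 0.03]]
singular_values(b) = [1.05, 1.04, 0.15]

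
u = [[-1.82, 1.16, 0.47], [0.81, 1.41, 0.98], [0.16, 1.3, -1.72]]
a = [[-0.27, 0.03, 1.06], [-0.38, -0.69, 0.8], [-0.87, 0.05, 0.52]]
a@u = [[0.69, 1.11, -1.92], [0.26, -0.37, -2.23], [1.71, -0.26, -1.25]]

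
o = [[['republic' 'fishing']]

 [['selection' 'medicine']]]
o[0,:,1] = ['fishing']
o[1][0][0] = 'selection'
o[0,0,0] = 'republic'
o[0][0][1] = 'fishing'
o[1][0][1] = 'medicine'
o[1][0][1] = 'medicine'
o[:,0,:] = [['republic', 'fishing'], ['selection', 'medicine']]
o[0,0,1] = 'fishing'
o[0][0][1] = 'fishing'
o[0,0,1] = 'fishing'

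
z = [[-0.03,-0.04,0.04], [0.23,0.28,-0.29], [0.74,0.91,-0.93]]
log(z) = [[(-6+0.25j), 0.47+0.54j, (-0.39-0.29j)],[(-1.58+0.17j), (-7.22+3.11j), (2.07+0.02j)],[-6.01-2.13j, -6.35+0.40j, 1.34+2.93j]]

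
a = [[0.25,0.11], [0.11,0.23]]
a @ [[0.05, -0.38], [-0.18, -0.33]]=[[-0.01, -0.13], [-0.04, -0.12]]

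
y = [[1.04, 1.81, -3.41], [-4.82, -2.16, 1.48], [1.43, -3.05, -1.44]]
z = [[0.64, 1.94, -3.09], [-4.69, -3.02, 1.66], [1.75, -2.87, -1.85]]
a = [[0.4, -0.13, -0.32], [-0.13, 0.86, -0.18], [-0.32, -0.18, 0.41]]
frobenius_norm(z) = 7.89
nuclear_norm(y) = 12.58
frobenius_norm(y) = 7.71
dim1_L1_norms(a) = [0.85, 1.17, 0.91]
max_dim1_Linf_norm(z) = 4.69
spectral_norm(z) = 6.43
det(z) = -62.49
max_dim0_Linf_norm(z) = 4.69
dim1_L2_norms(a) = [0.53, 0.89, 0.55]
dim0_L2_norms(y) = [5.13, 4.15, 3.99]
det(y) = -61.47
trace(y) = -2.56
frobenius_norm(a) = 1.17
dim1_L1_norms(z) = [5.67, 9.37, 6.47]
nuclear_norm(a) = 1.67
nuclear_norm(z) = 12.79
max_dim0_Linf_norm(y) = 4.82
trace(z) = -4.23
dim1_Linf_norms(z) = [3.09, 4.69, 2.87]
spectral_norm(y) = 6.24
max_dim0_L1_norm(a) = 1.17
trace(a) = 1.67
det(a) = 0.02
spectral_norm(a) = 0.92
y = z + a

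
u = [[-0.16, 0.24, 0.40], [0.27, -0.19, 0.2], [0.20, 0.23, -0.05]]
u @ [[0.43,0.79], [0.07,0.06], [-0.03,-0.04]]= [[-0.06, -0.13],[0.10, 0.19],[0.1, 0.17]]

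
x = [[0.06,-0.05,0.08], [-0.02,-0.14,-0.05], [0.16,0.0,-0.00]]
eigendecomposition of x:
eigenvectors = [[0.69+0.00j, (-0.38-0.2j), -0.38+0.20j], [-0.17+0.00j, -0.69+0.00j, -0.69-0.00j], [0.71+0.00j, 0.47+0.35j, (0.47-0.35j)]]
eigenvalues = [(0.15+0j), (-0.12+0.02j), (-0.12-0.02j)]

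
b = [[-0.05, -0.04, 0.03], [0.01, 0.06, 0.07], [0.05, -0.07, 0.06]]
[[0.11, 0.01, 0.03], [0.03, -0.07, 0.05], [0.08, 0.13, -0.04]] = b@ [[-0.86, 0.86, -0.76],  [-0.68, -1.33, 0.44],  [1.18, -0.02, 0.44]]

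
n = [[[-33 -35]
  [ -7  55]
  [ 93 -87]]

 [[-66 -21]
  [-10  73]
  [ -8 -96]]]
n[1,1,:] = [-10, 73]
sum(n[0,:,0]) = 53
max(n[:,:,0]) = 93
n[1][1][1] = 73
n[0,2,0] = 93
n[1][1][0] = -10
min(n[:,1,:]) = -10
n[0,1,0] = -7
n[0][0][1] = -35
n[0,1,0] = -7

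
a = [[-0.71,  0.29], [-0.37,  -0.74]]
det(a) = 0.633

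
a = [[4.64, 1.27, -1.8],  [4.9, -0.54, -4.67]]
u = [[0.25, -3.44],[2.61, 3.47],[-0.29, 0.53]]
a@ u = [[5.00, -12.51], [1.17, -21.2]]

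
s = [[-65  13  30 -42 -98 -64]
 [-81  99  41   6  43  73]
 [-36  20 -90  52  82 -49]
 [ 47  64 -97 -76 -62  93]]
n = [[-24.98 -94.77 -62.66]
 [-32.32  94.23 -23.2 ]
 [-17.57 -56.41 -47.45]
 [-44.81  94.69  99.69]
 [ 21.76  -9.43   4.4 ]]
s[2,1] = 20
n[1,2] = -23.2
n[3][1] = 94.69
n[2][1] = -56.41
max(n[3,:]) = 99.69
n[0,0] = -24.98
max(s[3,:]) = 93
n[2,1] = -56.41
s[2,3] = 52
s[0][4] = -98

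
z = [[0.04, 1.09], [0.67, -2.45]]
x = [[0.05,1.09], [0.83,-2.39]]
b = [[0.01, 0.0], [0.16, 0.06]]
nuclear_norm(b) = 0.17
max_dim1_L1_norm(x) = 3.22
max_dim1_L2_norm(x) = 2.53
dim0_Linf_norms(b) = [0.16, 0.06]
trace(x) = -2.34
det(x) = -1.02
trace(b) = 0.07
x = z + b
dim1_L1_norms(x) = [1.14, 3.22]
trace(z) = -2.41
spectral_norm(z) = 2.75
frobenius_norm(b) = 0.17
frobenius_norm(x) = 2.76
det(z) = -0.83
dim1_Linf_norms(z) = [1.09, 2.45]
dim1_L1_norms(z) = [1.13, 3.12]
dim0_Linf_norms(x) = [0.83, 2.39]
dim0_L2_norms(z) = [0.67, 2.68]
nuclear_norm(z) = 3.05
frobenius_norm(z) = 2.76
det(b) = 0.00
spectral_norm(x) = 2.73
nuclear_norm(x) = 3.10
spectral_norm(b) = 0.17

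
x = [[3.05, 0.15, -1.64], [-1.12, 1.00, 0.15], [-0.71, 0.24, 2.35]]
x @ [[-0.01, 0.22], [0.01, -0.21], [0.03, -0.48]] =[[-0.08, 1.43], [0.03, -0.53], [0.08, -1.33]]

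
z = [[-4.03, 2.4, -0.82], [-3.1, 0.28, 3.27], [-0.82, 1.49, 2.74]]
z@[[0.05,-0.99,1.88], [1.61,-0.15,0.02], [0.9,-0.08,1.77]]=[[2.92, 3.7, -8.98], [3.24, 2.77, -0.03], [4.82, 0.37, 3.34]]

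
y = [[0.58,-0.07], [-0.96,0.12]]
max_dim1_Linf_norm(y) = 0.96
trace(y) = 0.70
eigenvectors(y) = [[0.51, 0.12],  [-0.86, 0.99]]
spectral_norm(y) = 1.13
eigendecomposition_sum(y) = [[0.58, -0.07],[-0.96, 0.12]] + [[0.0, 0.00], [0.0, 0.00]]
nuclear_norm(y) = 1.13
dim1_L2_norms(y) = [0.58, 0.97]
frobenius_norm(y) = 1.13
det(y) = 0.00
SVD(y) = [[-0.52, 0.86], [0.86, 0.52]] @ diag([1.1301749822358602, 0.0021235649680123093]) @ [[-0.99, 0.12], [0.12, 0.99]]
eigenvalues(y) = [0.7, 0.0]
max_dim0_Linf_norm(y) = 0.96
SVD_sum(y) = [[0.58, -0.07], [-0.96, 0.12]] + [[0.0, 0.0], [0.0, 0.0]]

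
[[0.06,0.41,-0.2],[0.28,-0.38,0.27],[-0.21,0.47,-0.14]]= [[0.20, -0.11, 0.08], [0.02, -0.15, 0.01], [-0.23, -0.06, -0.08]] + [[-0.14, 0.52, -0.28], [0.26, -0.23, 0.26], [0.02, 0.53, -0.06]]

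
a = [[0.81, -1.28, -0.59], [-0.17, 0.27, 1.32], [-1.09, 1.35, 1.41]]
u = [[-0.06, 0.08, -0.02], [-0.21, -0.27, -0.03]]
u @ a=[[-0.04, 0.07, 0.11], [-0.09, 0.16, -0.27]]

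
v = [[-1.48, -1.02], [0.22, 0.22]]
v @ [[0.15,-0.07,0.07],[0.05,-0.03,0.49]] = [[-0.27, 0.13, -0.6], [0.04, -0.02, 0.12]]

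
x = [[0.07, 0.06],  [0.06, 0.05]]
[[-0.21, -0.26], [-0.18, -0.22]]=x @ [[-1.12, -2.5], [-2.26, -1.40]]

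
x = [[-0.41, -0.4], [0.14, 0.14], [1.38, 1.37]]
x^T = [[-0.41, 0.14, 1.38], [-0.4, 0.14, 1.37]]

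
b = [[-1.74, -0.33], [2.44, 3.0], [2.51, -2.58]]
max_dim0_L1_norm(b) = 6.69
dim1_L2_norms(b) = [1.77, 3.87, 3.6]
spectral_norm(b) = 4.12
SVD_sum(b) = [[-0.89, -1.05], [2.49, 2.95], [-0.23, -0.27]] + [[-0.85, 0.72],[-0.05, 0.05],[2.74, -2.31]]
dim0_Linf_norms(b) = [2.51, 3.0]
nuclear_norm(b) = 7.87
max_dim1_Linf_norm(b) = 3.0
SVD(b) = [[0.33, 0.3],[-0.94, 0.02],[0.09, -0.95]] @ diag([4.118518702064082, 3.752919357080349]) @ [[-0.64,-0.76],[-0.76,0.64]]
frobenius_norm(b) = 5.57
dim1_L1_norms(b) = [2.07, 5.44, 5.09]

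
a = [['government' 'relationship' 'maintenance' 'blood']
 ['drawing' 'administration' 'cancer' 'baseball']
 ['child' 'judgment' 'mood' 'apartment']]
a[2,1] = 'judgment'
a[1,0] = 'drawing'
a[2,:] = ['child', 'judgment', 'mood', 'apartment']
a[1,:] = ['drawing', 'administration', 'cancer', 'baseball']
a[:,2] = ['maintenance', 'cancer', 'mood']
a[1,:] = ['drawing', 'administration', 'cancer', 'baseball']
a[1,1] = 'administration'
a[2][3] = 'apartment'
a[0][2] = 'maintenance'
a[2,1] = 'judgment'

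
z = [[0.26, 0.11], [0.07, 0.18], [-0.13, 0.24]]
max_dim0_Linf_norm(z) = 0.26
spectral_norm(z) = 0.33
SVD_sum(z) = [[0.11, 0.19],[0.09, 0.17],[0.07, 0.13]] + [[0.15, -0.08], [-0.02, 0.01], [-0.20, 0.11]]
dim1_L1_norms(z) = [0.37, 0.25, 0.37]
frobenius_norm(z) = 0.44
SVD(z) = [[-0.68, 0.60], [-0.58, -0.09], [-0.45, -0.79]] @ diag([0.3280179565805061, 0.28966225187405625]) @ [[-0.48, -0.88], [0.88, -0.48]]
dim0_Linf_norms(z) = [0.26, 0.24]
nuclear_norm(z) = 0.62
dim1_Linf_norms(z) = [0.26, 0.18, 0.24]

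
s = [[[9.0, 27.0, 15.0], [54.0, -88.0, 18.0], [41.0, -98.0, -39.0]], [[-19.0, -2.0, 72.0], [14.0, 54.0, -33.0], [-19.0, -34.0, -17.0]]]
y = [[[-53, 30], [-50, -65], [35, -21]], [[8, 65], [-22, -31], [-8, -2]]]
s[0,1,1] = -88.0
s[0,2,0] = 41.0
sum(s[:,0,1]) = 25.0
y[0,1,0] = -50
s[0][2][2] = -39.0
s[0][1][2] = 18.0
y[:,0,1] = [30, 65]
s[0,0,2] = 15.0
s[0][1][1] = -88.0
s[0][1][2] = 18.0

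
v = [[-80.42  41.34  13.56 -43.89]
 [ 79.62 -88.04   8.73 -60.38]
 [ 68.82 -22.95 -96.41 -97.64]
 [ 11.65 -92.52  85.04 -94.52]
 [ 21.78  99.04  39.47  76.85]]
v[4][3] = 76.85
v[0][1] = 41.34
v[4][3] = 76.85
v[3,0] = 11.65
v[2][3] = -97.64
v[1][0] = 79.62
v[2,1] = -22.95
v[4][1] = 99.04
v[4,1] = 99.04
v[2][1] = -22.95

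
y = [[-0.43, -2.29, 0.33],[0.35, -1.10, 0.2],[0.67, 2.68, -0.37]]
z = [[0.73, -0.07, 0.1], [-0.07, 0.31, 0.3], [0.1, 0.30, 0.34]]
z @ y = [[-0.27,-1.33,0.19], [0.34,0.62,-0.07], [0.29,0.35,-0.03]]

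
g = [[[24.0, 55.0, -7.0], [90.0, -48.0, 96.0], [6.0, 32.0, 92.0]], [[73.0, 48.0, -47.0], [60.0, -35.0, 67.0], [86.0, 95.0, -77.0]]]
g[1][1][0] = 60.0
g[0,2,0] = 6.0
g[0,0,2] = -7.0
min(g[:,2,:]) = -77.0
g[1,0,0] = 73.0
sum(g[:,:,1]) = 147.0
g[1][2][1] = 95.0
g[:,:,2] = [[-7.0, 96.0, 92.0], [-47.0, 67.0, -77.0]]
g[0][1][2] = 96.0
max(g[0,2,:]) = 92.0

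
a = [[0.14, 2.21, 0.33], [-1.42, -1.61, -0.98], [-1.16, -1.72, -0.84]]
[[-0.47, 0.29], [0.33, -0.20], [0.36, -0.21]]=a@ [[0.01,  -0.01],[-0.21,  0.13],[-0.01,  0.00]]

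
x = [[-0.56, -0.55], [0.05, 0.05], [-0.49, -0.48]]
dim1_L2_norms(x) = [0.78, 0.07, 0.69]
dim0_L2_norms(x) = [0.75, 0.73]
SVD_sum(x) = [[-0.56, -0.55], [0.05, 0.05], [-0.49, -0.48]] + [[0.00, -0.00],[-0.0, 0.00],[-0.00, 0.00]]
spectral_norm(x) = 1.04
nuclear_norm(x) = 1.05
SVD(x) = [[-0.75,0.43], [0.07,-0.71], [-0.66,-0.56]] @ diag([1.0447961969081019, 0.0009523268174704014]) @ [[0.71,0.7],[0.70,-0.71]]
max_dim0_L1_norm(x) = 1.1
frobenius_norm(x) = 1.04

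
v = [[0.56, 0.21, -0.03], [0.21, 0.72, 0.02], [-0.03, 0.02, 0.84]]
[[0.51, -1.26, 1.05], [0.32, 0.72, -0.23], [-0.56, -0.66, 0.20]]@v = [[-0.01, -0.78, 0.84], [0.34, 0.58, -0.19], [-0.46, -0.59, 0.17]]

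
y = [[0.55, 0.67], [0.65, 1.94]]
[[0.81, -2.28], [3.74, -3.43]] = y@[[-1.47, -3.36], [2.42, -0.64]]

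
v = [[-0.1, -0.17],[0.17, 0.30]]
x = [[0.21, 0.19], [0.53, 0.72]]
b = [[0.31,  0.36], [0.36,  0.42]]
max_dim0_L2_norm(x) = 0.74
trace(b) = 0.73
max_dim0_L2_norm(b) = 0.55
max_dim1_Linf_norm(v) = 0.3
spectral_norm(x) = 0.94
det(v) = -0.00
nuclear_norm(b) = 0.73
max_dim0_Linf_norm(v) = 0.3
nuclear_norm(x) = 0.99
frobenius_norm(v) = 0.40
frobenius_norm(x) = 0.94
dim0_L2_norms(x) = [0.57, 0.74]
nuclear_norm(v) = 0.40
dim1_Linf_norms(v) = [0.17, 0.3]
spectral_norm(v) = 0.40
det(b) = 0.00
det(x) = 0.05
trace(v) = 0.20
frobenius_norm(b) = 0.73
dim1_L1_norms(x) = [0.4, 1.25]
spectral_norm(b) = 0.73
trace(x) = 0.93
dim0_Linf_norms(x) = [0.53, 0.72]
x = v + b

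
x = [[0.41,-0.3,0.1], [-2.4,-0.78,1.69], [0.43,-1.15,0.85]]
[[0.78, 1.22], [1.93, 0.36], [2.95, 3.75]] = x@[[0.99, 2.19], [-0.47, 0.02], [2.33, 3.33]]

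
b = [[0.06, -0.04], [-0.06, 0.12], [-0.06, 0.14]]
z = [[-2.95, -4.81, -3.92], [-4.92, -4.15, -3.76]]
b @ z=[[0.02,-0.12,-0.08], [-0.41,-0.21,-0.22], [-0.51,-0.29,-0.29]]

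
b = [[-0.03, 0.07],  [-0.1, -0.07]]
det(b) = 0.009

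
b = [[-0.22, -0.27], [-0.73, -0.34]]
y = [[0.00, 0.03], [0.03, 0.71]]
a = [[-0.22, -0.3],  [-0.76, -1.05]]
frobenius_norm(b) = 0.88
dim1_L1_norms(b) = [0.49, 1.07]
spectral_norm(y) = 0.71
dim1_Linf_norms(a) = [0.3, 1.05]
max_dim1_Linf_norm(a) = 1.05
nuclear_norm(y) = 0.71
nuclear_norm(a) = 1.35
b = y + a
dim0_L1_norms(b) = [0.95, 0.61]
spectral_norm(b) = 0.87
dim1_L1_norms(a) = [0.52, 1.81]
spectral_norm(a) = 1.35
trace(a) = -1.27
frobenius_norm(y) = 0.71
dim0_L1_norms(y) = [0.03, 0.74]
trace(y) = 0.71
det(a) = 0.00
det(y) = -0.00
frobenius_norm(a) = 1.35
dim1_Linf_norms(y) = [0.03, 0.71]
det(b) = -0.12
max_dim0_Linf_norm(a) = 1.05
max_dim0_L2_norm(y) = 0.71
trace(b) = -0.56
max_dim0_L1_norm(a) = 1.35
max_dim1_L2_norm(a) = 1.3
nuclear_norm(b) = 1.01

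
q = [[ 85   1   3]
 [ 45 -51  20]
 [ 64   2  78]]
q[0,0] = 85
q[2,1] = 2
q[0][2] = 3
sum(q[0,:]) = 89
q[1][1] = -51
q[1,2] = 20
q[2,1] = 2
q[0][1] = 1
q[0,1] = 1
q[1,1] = -51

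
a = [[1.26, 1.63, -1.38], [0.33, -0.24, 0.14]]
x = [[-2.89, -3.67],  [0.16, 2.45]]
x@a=[[-4.85, -3.83, 3.47], [1.01, -0.33, 0.12]]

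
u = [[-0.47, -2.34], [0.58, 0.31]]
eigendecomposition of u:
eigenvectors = [[(0.9+0j), 0.90-0.00j], [(-0.15-0.42j), (-0.15+0.42j)]]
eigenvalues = [(-0.08+1.1j), (-0.08-1.1j)]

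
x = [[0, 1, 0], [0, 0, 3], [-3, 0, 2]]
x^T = [[0, 0, -3], [1, 0, 0], [0, 3, 2]]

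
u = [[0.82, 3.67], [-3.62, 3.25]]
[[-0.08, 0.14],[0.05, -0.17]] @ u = [[-0.57,0.16], [0.66,-0.37]]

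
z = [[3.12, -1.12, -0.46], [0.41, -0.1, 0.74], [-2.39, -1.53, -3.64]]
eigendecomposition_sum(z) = [[3.16, -0.92, -0.31], [0.14, -0.04, -0.01], [-1.13, 0.33, 0.11]] + [[-0.04, -0.07, -0.12], [0.29, 0.52, 0.89], [-1.27, -2.24, -3.84]] + [[-0.01,-0.13,-0.03], [-0.02,-0.58,-0.13], [0.01,0.38,0.09]]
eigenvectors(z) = [[0.94, 0.03, 0.19], [0.04, -0.22, 0.82], [-0.34, 0.97, -0.54]]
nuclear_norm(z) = 8.31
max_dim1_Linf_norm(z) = 3.64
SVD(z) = [[-0.33, 0.94, -0.04], [-0.16, -0.02, 0.99], [0.93, 0.33, 0.16]] @ diag([4.830448780177083, 3.1254869178580043, 0.35608441188040474]) @ [[-0.69, -0.22, -0.7], [0.69, -0.50, -0.52], [-0.23, -0.84, 0.49]]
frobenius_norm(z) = 5.76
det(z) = 5.38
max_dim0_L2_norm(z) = 3.95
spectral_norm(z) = 4.83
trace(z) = -0.62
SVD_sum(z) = [[1.08, 0.34, 1.1], [0.53, 0.17, 0.54], [-3.08, -0.97, -3.13]] + [[2.04, -1.47, -1.55], [-0.04, 0.03, 0.03], [0.71, -0.51, -0.54]] + [[0.0, 0.01, -0.01], [-0.08, -0.3, 0.17], [-0.01, -0.05, 0.03]]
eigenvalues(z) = [3.24, -3.36, -0.49]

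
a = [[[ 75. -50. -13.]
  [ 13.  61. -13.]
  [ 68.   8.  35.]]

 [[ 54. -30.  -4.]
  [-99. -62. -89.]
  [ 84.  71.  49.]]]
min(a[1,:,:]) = -99.0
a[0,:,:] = [[75.0, -50.0, -13.0], [13.0, 61.0, -13.0], [68.0, 8.0, 35.0]]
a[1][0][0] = 54.0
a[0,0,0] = 75.0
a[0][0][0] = 75.0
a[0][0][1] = -50.0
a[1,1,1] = -62.0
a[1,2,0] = 84.0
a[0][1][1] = 61.0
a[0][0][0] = 75.0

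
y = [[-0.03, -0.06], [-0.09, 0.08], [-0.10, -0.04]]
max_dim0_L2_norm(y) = 0.14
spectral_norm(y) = 0.14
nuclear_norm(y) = 0.25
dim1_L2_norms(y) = [0.07, 0.12, 0.11]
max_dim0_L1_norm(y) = 0.22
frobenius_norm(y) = 0.17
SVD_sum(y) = [[-0.02, 0.00], [-0.10, 0.02], [-0.09, 0.02]] + [[-0.01, -0.06], [0.01, 0.06], [-0.01, -0.06]]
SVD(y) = [[-0.13, 0.6], [-0.74, -0.59], [-0.66, 0.54]] @ diag([0.13876601921569448, 0.10650817767209009]) @ [[0.98, -0.18],[-0.18, -0.98]]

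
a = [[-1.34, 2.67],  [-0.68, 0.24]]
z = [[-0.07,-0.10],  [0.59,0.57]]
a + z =[[-1.41, 2.57],[-0.09, 0.81]]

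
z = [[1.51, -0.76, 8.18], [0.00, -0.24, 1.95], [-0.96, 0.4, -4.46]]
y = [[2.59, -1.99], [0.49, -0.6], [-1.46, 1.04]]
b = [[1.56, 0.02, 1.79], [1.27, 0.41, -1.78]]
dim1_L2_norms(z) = [8.35, 1.96, 4.58]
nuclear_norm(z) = 10.11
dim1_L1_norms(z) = [10.45, 2.19, 5.82]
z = y @ b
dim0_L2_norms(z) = [1.79, 0.89, 9.52]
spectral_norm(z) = 9.72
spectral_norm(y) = 3.80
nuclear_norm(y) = 3.99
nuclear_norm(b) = 4.57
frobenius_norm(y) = 3.81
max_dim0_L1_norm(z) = 14.59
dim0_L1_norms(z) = [2.47, 1.4, 14.59]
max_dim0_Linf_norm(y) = 2.59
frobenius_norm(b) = 3.25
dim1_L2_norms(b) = [2.37, 2.22]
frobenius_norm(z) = 9.73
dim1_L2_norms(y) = [3.27, 0.77, 1.79]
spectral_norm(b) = 2.56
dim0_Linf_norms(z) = [1.51, 0.76, 8.18]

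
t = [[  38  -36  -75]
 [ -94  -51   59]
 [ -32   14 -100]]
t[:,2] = [-75, 59, -100]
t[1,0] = -94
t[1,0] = -94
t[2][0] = -32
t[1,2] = 59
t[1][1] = -51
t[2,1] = 14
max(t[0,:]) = 38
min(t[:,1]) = -51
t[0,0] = 38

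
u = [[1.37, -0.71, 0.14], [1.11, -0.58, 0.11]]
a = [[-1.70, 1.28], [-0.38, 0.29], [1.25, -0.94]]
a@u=[[-0.91, 0.46, -0.10], [-0.20, 0.10, -0.02], [0.67, -0.34, 0.07]]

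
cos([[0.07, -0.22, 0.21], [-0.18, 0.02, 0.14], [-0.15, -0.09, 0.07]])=[[0.99, 0.02, 0.0], [0.02, 0.99, 0.01], [0.0, -0.01, 1.02]]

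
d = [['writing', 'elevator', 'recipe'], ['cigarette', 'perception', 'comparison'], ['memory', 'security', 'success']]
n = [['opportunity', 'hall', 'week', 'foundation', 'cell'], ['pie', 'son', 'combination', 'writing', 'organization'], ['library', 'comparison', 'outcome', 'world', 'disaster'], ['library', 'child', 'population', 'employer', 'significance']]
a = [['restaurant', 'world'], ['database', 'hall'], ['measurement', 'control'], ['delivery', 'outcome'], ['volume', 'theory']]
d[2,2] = 'success'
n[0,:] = ['opportunity', 'hall', 'week', 'foundation', 'cell']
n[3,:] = ['library', 'child', 'population', 'employer', 'significance']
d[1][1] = 'perception'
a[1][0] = 'database'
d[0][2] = 'recipe'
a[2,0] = 'measurement'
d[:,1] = ['elevator', 'perception', 'security']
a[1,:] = ['database', 'hall']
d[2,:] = ['memory', 'security', 'success']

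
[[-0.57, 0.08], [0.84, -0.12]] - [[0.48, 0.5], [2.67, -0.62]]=[[-1.05, -0.42], [-1.83, 0.5]]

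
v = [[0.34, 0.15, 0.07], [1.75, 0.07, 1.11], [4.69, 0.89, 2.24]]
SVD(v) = [[-0.06, 0.35, -0.93], [-0.36, -0.88, -0.31], [-0.93, 0.32, 0.18]] @ diag([5.666607724885336, 0.3712868040064955, 0.0017324665941588224]) @ [[-0.89, -0.15, -0.44], [0.19, 0.74, -0.65], [-0.42, 0.66, 0.62]]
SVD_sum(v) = [[0.31, 0.05, 0.16],[1.81, 0.31, 0.90],[4.67, 0.8, 2.32]] + [[0.03,0.1,-0.08], [-0.06,-0.24,0.21], [0.02,0.09,-0.08]] + [[0.0, -0.00, -0.00], [0.00, -0.00, -0.0], [-0.00, 0.00, 0.00]]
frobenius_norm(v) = 5.68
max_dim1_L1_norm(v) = 7.82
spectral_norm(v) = 5.67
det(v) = -0.00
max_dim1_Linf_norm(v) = 4.69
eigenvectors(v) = [[-0.05,-0.42,0.27], [-0.39,0.65,-0.95], [-0.92,0.63,-0.18]]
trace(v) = 2.65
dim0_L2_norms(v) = [5.02, 0.91, 2.5]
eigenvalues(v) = [2.87, 0.01, -0.23]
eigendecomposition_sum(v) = [[0.25,0.05,0.12],[2.04,0.41,0.95],[4.75,0.96,2.21]] + [[0.01, 0.00, -0.0],[-0.01, -0.00, 0.00],[-0.01, -0.00, 0.0]] + [[0.08, 0.1, -0.05], [-0.28, -0.34, 0.16], [-0.05, -0.06, 0.03]]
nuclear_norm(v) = 6.04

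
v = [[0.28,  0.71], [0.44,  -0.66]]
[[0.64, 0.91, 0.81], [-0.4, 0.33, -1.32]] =v @ [[0.27,1.67,-0.81], [0.79,0.62,1.46]]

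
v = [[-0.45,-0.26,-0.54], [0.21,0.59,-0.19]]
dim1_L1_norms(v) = [1.25, 0.99]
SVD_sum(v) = [[-0.41, -0.45, -0.30], [0.27, 0.29, 0.19]] + [[-0.04, 0.19, -0.24], [-0.06, 0.30, -0.38]]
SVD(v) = [[-0.84, 0.54], [0.54, 0.84]] @ diag([0.8092453373357791, 0.5788972136746737]) @ [[0.61, 0.66, 0.43],[-0.11, 0.62, -0.78]]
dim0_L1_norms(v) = [0.66, 0.85, 0.73]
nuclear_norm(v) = 1.39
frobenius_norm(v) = 0.99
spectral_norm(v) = 0.81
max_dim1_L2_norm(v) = 0.75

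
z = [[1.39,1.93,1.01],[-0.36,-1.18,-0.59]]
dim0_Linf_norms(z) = [1.39, 1.93, 1.01]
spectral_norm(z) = 2.90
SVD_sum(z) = [[1.24, 2.01, 1.04], [-0.64, -1.03, -0.54]] + [[0.15, -0.08, -0.03], [0.28, -0.15, -0.05]]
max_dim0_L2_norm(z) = 2.26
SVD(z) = [[-0.89, 0.46],[0.46, 0.89]] @ diag([2.9010173678109688, 0.36235097855410553]) @ [[-0.48, -0.78, -0.40], [0.87, -0.45, -0.17]]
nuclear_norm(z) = 3.26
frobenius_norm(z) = 2.92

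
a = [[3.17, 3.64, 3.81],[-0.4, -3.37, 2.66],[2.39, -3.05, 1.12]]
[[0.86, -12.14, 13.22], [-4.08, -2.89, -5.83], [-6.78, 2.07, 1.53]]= a @ [[-1.15, 0.53, 2.48],  [1.30, -1.18, 1.45],  [-0.06, -2.5, 0.02]]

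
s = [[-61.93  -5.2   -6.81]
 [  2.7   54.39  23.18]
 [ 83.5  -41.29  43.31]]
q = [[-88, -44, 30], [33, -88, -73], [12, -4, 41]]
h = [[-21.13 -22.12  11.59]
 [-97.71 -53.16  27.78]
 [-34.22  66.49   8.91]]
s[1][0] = 2.7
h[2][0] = -34.22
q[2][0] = 12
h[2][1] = 66.49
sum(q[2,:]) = 49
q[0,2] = 30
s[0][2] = -6.81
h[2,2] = 8.91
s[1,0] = 2.7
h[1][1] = -53.16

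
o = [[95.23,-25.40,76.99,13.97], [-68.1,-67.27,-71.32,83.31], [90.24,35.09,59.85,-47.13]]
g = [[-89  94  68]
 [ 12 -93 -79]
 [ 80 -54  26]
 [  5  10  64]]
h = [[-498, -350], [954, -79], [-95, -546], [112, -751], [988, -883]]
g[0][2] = 68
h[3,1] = -751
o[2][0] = 90.24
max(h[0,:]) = -350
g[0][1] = 94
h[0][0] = -498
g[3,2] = 64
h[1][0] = 954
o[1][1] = -67.27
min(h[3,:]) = -751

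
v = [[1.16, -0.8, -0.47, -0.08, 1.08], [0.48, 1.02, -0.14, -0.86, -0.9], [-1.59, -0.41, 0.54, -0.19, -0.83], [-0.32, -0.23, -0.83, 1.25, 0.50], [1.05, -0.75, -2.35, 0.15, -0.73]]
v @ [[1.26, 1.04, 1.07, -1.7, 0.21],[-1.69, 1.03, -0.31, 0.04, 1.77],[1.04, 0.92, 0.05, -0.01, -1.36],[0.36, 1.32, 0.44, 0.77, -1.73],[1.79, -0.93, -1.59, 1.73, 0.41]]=[[4.23, -1.16, -0.29, -0.19, 0.05], [-3.19, 1.12, 1.24, -2.99, 3.22], [-2.3, -1.06, -0.31, 1.10, -1.81], [0.47, -0.15, -0.56, 2.37, -1.3], [-1.11, -0.97, 2.47, -2.94, 1.53]]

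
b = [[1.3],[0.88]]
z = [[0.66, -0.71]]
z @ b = [[0.23]]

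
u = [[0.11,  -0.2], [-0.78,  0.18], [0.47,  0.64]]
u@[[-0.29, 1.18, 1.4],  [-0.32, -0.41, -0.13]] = [[0.03, 0.21, 0.18], [0.17, -0.99, -1.12], [-0.34, 0.29, 0.57]]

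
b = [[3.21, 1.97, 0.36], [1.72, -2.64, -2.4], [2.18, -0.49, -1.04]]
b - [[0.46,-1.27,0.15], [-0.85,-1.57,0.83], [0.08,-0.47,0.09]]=[[2.75, 3.24, 0.21],[2.57, -1.07, -3.23],[2.1, -0.02, -1.13]]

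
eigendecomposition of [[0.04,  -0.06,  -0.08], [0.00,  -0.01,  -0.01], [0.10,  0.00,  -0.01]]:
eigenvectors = [[(0.16+0.64j), 0.16-0.64j, 0.05+0.00j], [(-0.02+0.08j), -0.02-0.08j, (-0.79+0j)], [0.75+0.00j, (0.75-0j), 0.62+0.00j]]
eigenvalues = [(0.01+0.09j), (0.01-0.09j), (-0+0j)]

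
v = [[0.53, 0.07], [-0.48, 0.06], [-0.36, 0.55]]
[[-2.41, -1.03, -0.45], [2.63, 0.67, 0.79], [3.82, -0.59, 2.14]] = v@[[-5.03, -1.66, -1.26], [3.65, -2.16, 3.06]]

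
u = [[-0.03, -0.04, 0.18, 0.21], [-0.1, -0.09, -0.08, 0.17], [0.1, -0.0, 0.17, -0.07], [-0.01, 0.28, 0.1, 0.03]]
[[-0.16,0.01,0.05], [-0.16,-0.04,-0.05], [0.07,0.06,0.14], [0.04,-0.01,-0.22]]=u @ [[0.22, 0.40, 0.75], [0.23, -0.06, -0.87], [-0.01, 0.11, 0.34], [-0.68, 0.0, -0.13]]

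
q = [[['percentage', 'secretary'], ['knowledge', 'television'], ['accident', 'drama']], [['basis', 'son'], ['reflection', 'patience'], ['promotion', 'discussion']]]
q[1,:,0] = ['basis', 'reflection', 'promotion']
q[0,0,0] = 'percentage'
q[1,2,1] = 'discussion'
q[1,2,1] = 'discussion'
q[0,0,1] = 'secretary'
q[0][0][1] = 'secretary'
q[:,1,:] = [['knowledge', 'television'], ['reflection', 'patience']]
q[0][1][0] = 'knowledge'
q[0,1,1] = 'television'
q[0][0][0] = 'percentage'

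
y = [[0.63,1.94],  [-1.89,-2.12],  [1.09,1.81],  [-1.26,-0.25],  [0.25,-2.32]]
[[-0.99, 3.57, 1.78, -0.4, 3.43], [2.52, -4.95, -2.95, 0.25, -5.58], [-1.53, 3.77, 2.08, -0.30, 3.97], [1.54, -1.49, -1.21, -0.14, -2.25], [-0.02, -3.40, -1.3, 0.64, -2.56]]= y@[[-1.20, 0.87, 0.83, 0.16, 1.53], [-0.12, 1.56, 0.65, -0.26, 1.27]]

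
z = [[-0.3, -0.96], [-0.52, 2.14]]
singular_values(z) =[2.37, 0.48]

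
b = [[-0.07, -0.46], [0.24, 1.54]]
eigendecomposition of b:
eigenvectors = [[-0.99,0.29], [0.15,-0.96]]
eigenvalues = [0.0, 1.47]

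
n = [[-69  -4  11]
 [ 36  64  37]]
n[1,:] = [36, 64, 37]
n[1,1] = 64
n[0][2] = 11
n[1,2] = 37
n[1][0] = 36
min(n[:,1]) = -4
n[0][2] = 11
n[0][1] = -4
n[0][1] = -4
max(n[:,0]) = 36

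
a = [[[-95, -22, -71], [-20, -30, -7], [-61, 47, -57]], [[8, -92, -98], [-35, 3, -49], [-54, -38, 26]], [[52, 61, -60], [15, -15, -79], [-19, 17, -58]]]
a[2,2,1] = 17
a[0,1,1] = -30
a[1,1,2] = -49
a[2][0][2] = -60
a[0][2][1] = 47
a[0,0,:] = [-95, -22, -71]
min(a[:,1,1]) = -30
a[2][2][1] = 17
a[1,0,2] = -98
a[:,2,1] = [47, -38, 17]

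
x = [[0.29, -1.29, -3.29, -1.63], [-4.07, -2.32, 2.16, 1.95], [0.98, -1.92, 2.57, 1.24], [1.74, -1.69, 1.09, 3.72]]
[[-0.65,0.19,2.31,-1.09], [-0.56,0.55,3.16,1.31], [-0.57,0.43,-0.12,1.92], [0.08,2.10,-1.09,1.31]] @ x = [[-0.59, -2.20, 7.30, 0.24], [2.98, -8.83, 12.58, 10.78], [1.31, -3.28, 4.59, 8.76], [-7.31, -5.10, 2.90, 7.49]]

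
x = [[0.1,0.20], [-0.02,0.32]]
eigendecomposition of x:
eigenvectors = [[-1.00, -0.71], [-0.1, -0.71]]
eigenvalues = [0.12, 0.3]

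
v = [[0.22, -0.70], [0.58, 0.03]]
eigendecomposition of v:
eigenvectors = [[0.74+0.00j, (0.74-0j)], [0.10-0.67j, 0.10+0.67j]]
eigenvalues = [(0.12+0.63j), (0.12-0.63j)]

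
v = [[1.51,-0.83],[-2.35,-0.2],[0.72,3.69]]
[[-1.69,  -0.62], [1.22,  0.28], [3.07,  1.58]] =v @[[-0.60, -0.16], [0.95, 0.46]]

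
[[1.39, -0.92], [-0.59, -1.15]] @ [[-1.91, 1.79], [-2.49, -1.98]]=[[-0.36,4.31], [3.99,1.22]]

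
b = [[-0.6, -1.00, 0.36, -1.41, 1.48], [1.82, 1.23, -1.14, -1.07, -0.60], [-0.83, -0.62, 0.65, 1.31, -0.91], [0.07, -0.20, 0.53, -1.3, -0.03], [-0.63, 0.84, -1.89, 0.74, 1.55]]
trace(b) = 1.53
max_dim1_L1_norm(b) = 5.86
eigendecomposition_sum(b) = [[(0.16-0j), 0.24+0.00j, (-0.41-0j), (-0.18+0j), 0.34-0.00j], [(0.26-0j), 0.41+0.00j, -0.69-0.00j, (-0.31+0j), 0.56-0.00j], [(-0.4+0j), -0.61-0.00j, (1.05+0j), (0.46+0j), (-0.85+0j)], [(-0.06+0j), (-0.1-0j), (0.17+0j), (0.07+0j), -0.14+0.00j], [0.59-0.00j, (0.91+0j), (-1.56-0j), -0.69+0.00j, (1.26-0j)]] + [[(-0.55+0.88j),(-0.67-0.07j),0.18+0.19j,(0.33-1.13j),(0.6-0.19j)], [0.91-0.39j,(0.48+0.42j),-0.04-0.25j,-0.87+0.71j,(-0.58-0.18j)], [(-0.12-0.17j),0.07-0.12j,(-0.05+0.02j),0.18+0.15j,(-0.01+0.13j)], [(-0.07+0.11j),(-0.09-0.01j),0.02+0.02j,(0.04-0.14j),(0.08-0.03j)], [(-0.58-0.28j),-0.42j,-0.11+0.12j,0.72+0.13j,(0.16+0.36j)]] + [[(-0.55-0.88j), -0.67+0.07j, (0.18-0.19j), (0.33+1.13j), (0.6+0.19j)], [(0.91+0.39j), 0.48-0.42j, (-0.04+0.25j), -0.87-0.71j, (-0.58+0.18j)], [(-0.12+0.17j), (0.07+0.12j), -0.05-0.02j, (0.18-0.15j), -0.01-0.13j], [(-0.07-0.11j), (-0.09+0.01j), (0.02-0.02j), 0.04+0.14j, (0.08+0.03j)], [-0.58+0.28j, 0.42j, (-0.11-0.12j), (0.72-0.13j), 0.16-0.36j]] + [[-0.05+0.00j, (-0.05-0j), (-0.09+0j), (-0-0j), -0.02+0.00j],[-0.06+0.00j, -0.07-0.00j, -0.11+0.00j, (-0.01-0j), (-0.03+0j)],[-0.09+0.00j, (-0.1-0j), -0.17+0.00j, -0.01-0.00j, (-0.04+0j)],[(-0.04+0j), (-0.04-0j), (-0.07+0j), (-0-0j), -0.02+0.00j],[(-0.07+0j), -0.07-0.00j, -0.12+0.00j, (-0.01-0j), (-0.03+0j)]] + [[(0.4-0j), (0.14+0j), (0.5-0j), -1.88+0.00j, -0.04-0.00j], [-0.21+0.00j, -0.08-0.00j, -0.26+0.00j, (0.98-0j), 0.02+0.00j], [-0.10+0.00j, -0.04-0.00j, -0.13+0.00j, (0.49-0j), (0.01+0j)], [(0.3-0j), (0.11+0j), (0.38-0j), -1.44+0.00j, (-0.03-0j)], [-0j, 0j, -0j, -0.00+0.00j, (-0-0j)]]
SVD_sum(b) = [[-0.22, -0.21, 0.24, 0.14, -0.04], [1.32, 1.31, -1.48, -0.85, 0.27], [-0.87, -0.86, 0.97, 0.55, -0.17], [0.03, 0.03, -0.03, -0.02, 0.01], [0.59, 0.58, -0.66, -0.37, 0.12]] + [[0.15, -0.06, 0.19, -0.24, -0.16], [0.35, -0.14, 0.44, -0.56, -0.37], [-0.14, 0.06, -0.18, 0.23, 0.15], [0.46, -0.19, 0.57, -0.73, -0.48], [-0.96, 0.40, -1.20, 1.54, 1.01]] + [[-0.59,-0.6,0.00,-1.32,1.7], [0.16,0.16,-0.00,0.35,-0.45], [0.27,0.27,-0.00,0.60,-0.77], [-0.19,-0.2,0.0,-0.43,0.56], [-0.17,-0.17,0.00,-0.38,0.48]] + [[0.05, -0.03, 0.01, 0.03, 0.03],[-0.01, 0.00, -0.0, -0.01, -0.01],[-0.09, 0.05, -0.02, -0.05, -0.06],[-0.22, 0.11, -0.05, -0.12, -0.13],[-0.09, 0.04, -0.02, -0.05, -0.05]] + [[0.00, -0.1, -0.09, -0.01, -0.04], [0.00, -0.10, -0.09, -0.01, -0.04], [0.0, -0.14, -0.12, -0.02, -0.06], [-0.00, 0.04, 0.04, 0.01, 0.02], [0.00, -0.01, -0.01, -0.00, -0.01]]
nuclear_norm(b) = 9.59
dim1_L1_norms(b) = [4.85, 5.86, 4.32, 2.13, 5.65]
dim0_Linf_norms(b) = [1.82, 1.23, 1.89, 1.41, 1.55]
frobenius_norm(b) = 5.19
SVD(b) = [[-0.13,0.13,-0.83,-0.20,-0.49], [0.78,0.31,0.22,0.04,-0.5], [-0.51,-0.12,0.37,0.36,-0.68], [0.02,0.4,-0.27,0.85,0.21], [0.34,-0.84,-0.23,0.33,-0.06]] @ diag([3.265422744020106, 2.8817549542184806, 2.792154680312074, 0.3658049022846826, 0.286114839442697]) @ [[0.52, 0.52, -0.58, -0.33, 0.11], [0.40, -0.16, 0.49, -0.63, -0.41], [0.26, 0.26, -0.0, 0.57, -0.73], [-0.71, 0.36, -0.17, -0.39, -0.42], [-0.02, 0.71, 0.62, 0.09, 0.31]]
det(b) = 2.75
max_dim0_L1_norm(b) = 5.83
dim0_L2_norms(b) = [2.18, 1.91, 2.39, 2.66, 2.4]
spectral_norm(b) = 3.27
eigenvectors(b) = [[0.20+0.00j, -0.65+0.00j, -0.65-0.00j, 0.34+0.00j, (-0.72+0j)], [(0.34+0j), 0.51+0.35j, 0.51-0.35j, 0.44+0.00j, (0.38+0j)], [(-0.51+0j), 0.05-0.12j, 0.05+0.12j, 0.64+0.00j, 0.19+0.00j], [-0.08+0.00j, -0.08+0.00j, (-0.08-0j), (0.27+0j), -0.55+0.00j], [0.76+0.00j, (-0.04-0.4j), -0.04+0.40j, 0.46+0.00j, -0.00+0.00j]]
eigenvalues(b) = [(2.95+0j), (0.08+1.53j), (0.08-1.53j), (-0.32+0j), (-1.25+0j)]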